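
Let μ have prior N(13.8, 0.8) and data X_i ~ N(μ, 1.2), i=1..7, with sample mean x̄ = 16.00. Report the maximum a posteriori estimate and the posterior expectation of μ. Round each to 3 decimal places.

Posterior for μ is Normal. Precision-weighted mean: (1/0.8·13.8 + 7/1.2·16.00) / (1/0.8 + 7/1.2) = 15.612.
A Normal posterior is symmetric, so mode = mean.

maximum a posteriori estimate = 15.612, posterior expectation = 15.612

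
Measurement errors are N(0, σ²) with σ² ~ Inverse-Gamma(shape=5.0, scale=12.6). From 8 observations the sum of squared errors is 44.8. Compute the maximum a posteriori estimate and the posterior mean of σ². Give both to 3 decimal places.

Posterior: Inverse-Gamma(shape = 5.0+8/2 = 9.0, scale = 12.6+44.8/2 = 35.0).
Mode = β/(α+1) = 35.0/10.0 = 3.500.
Mean = β/(α−1) = 35.0/8.0 = 4.375.

MAP = 3.500; posterior mean = 4.375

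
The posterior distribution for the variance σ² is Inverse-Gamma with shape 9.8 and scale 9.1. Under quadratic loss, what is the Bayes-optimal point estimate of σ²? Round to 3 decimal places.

Mode = β/(α+1) = 9.1/10.8 = 0.843.
Mean = β/(α−1) = 9.1/8.8 = 1.034.
Quadratic loss ⇒ the optimal estimator is the posterior mean.

1.034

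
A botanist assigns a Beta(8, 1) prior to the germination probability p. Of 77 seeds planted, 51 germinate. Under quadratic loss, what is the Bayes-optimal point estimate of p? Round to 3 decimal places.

Posterior: Beta(8+51, 1+26) = Beta(59, 27).
Mode = (59−1)/(59+27−2) = 58/84 = 0.690.
Mean = 59/(59+27) = 59/86 = 0.686.
Quadratic loss ⇒ the optimal estimator is the posterior mean.

0.686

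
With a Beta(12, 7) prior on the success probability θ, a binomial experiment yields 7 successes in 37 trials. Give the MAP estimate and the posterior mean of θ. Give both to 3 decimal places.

MAP = 0.333; posterior mean = 0.339

Posterior: Beta(12+7, 7+30) = Beta(19, 37).
Mode = (19−1)/(19+37−2) = 18/54 = 0.333.
Mean = 19/(19+37) = 19/56 = 0.339.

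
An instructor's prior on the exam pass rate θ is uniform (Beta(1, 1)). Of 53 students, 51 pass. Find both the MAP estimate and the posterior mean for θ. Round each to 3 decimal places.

Posterior: Beta(1+51, 1+2) = Beta(52, 3).
Mode = (52−1)/(52+3−2) = 51/53 = 0.962.
With a flat prior the MAP equals the MLE, 51/53.
Mean = 52/(52+3) = 52/55 = 0.945.

MAP = 0.962, posterior mean = 0.945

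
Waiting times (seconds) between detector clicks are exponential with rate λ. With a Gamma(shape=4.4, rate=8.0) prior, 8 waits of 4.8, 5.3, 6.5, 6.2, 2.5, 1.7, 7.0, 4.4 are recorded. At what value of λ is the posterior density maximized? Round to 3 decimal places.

Σ times = 38.4. Posterior: Gamma(shape = 4.4+8 = 12.4, rate = 8.0+38.4 = 46.4).
Mode = (α−1)/β = 11.4/46.4 = 0.246.
Mean = α/β = 12.4/46.4 = 0.267.
This is the posterior mode — the MAP estimate.

0.246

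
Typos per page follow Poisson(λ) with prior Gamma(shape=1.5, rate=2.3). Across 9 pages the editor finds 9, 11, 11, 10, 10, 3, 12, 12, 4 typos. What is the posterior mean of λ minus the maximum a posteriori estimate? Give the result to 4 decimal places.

0.0885

Σ counts = 82. Posterior: Gamma(shape = 1.5+82 = 83.5, rate = 2.3+9 = 11.3).
Mode = (α−1)/β = 82.5/11.3 = 7.3009.
Mean = α/β = 83.5/11.3 = 7.3894.
Difference = 7.3894 − 7.3009 = 0.0885.
Right-skewed posterior ⇒ mode < mean.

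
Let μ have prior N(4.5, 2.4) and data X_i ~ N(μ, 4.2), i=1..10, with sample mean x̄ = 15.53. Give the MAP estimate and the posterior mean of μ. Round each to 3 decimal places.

MAP = 13.887, posterior mean = 13.887

Posterior for μ is Normal. Precision-weighted mean: (1/2.4·4.5 + 10/4.2·15.53) / (1/2.4 + 10/4.2) = 13.887.
A Normal posterior is symmetric, so mode = mean.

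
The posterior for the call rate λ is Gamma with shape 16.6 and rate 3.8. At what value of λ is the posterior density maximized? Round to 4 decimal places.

Mode = (α−1)/β = 15.6/3.8 = 4.1053.
Mean = α/β = 16.6/3.8 = 4.3684.
This is the posterior mode — the MAP estimate.

4.1053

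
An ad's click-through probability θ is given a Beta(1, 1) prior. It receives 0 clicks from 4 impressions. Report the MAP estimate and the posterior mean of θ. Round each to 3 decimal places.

MAP = 0.000, posterior mean = 0.167

Posterior: Beta(1+0, 1+4) = Beta(1, 5).
Since α = 1 ≤ 1 and β > 1, the Beta density is monotone decreasing on [0,1]; the mode is at 0.
Mean = 1/(1+5) = 0.167.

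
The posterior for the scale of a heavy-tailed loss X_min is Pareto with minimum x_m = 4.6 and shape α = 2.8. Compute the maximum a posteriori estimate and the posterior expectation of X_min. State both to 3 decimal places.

MAP: 4.600. Posterior mean: 7.156.

The Pareto density is strictly decreasing on [x_m, ∞), so the mode is x_m = 4.600.
Mean = α·x_m/(α−1) = 2.8·4.6/1.8 = 7.156.
Mean > mode: the posterior has a right tail.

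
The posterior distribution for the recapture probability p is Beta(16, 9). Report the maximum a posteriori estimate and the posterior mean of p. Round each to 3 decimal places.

MAP = 0.652, posterior mean = 0.640

Mode = (16−1)/(16+9−2) = 15/23 = 0.652.
Mean = 16/(16+9) = 16/25 = 0.640.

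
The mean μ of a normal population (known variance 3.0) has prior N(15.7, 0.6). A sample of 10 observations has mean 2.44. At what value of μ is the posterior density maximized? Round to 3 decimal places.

6.860

Posterior for μ is Normal. Precision-weighted mean: (1/0.6·15.7 + 10/3.0·2.44) / (1/0.6 + 10/3.0) = 6.860.
A Normal posterior is symmetric, so mode = mean.
This is the posterior mode — the MAP estimate.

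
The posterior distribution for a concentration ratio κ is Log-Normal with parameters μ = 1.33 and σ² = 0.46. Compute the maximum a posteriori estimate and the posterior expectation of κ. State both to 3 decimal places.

Mode = exp(μ − σ²) = exp(0.87) = 2.387.
Mean = exp(μ + σ²/2) = exp(1.560) = 4.759.
Right-skewed posterior ⇒ mode < mean.

MAP = 2.387; posterior mean = 4.759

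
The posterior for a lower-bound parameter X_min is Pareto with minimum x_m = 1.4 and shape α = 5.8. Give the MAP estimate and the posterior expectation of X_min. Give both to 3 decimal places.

MAP estimate = 1.400, posterior expectation = 1.692

The Pareto density is strictly decreasing on [x_m, ∞), so the mode is x_m = 1.400.
Mean = α·x_m/(α−1) = 5.8·1.4/4.8 = 1.692.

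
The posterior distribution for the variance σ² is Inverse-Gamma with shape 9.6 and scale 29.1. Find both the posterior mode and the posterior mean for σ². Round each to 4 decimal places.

Mode = β/(α+1) = 29.1/10.6 = 2.7453.
Mean = β/(α−1) = 29.1/8.6 = 3.3837.

σ²_MAP = 2.7453, E[σ²|data] = 3.3837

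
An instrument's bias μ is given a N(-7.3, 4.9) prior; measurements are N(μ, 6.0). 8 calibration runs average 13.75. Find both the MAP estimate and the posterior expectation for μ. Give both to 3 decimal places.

Posterior for μ is Normal. Precision-weighted mean: (1/4.9·-7.3 + 8/6.0·13.75) / (1/4.9 + 8/6.0) = 10.956.
A Normal posterior is symmetric, so mode = mean.

μ_MAP = 10.956, E[μ|data] = 10.956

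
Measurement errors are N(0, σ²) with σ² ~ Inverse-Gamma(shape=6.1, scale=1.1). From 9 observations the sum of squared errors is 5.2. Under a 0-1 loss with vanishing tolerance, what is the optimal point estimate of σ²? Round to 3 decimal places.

0.319

Posterior: Inverse-Gamma(shape = 6.1+9/2 = 10.6, scale = 1.1+5.2/2 = 3.7).
Mode = β/(α+1) = 3.7/11.6 = 0.319.
Mean = β/(α−1) = 3.7/9.6 = 0.385.
This is the posterior mode — the MAP estimate.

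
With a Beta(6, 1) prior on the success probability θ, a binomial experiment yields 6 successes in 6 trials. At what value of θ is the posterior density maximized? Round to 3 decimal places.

Posterior: Beta(6+6, 1+0) = Beta(12, 1).
Since β = 1 ≤ 1 and α > 1, the Beta density is monotone increasing on [0,1]; the mode is at 1.
Mean = 12/(12+1) = 0.923.
This is the posterior mode — the MAP estimate.

1.000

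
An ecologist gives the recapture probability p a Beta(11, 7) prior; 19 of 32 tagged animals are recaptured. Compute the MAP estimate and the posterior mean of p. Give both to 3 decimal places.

MAP estimate = 0.604, posterior mean = 0.600

Posterior: Beta(11+19, 7+13) = Beta(30, 20).
Mode = (30−1)/(30+20−2) = 29/48 = 0.604.
Mean = 30/(30+20) = 30/50 = 0.600.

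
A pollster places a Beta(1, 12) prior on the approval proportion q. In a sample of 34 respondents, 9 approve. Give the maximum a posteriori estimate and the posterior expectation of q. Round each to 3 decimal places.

Posterior: Beta(1+9, 12+25) = Beta(10, 37).
Mode = (10−1)/(10+37−2) = 9/45 = 0.200.
Mean = 10/(10+37) = 10/47 = 0.213.

MAP = 0.200, posterior mean = 0.213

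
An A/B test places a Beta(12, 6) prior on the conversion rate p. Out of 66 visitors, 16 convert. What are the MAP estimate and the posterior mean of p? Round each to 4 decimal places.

Posterior: Beta(12+16, 6+50) = Beta(28, 56).
Mode = (28−1)/(28+56−2) = 27/82 = 0.3293.
Mean = 28/(28+56) = 28/84 = 0.3333.

MAP: 0.3293. Posterior mean: 0.3333.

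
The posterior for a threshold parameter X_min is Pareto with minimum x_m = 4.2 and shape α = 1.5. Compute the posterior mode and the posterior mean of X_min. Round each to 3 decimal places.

The Pareto density is strictly decreasing on [x_m, ∞), so the mode is x_m = 4.200.
Mean = α·x_m/(α−1) = 1.5·4.2/0.5 = 12.600.
The mean is pulled above the mode by the posterior's right skew.

posterior mode = 4.200, posterior mean = 12.600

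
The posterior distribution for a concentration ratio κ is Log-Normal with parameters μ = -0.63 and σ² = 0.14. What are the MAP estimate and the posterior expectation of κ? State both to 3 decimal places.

κ_MAP = 0.463, E[κ|data] = 0.571

Mode = exp(μ − σ²) = exp(-0.77) = 0.463.
Mean = exp(μ + σ²/2) = exp(-0.560) = 0.571.
The mean is pulled above the mode by the posterior's right skew.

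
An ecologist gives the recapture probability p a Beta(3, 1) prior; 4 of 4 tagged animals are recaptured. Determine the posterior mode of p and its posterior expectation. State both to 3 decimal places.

Posterior: Beta(3+4, 1+0) = Beta(7, 1).
Since β = 1 ≤ 1 and α > 1, the Beta density is monotone increasing on [0,1]; the mode is at 1.
Mean = 7/(7+1) = 0.875.

MAP = 1.000; posterior mean = 0.875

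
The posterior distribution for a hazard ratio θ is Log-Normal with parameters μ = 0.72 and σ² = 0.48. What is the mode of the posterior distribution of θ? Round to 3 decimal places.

Mode = exp(μ − σ²) = exp(0.24) = 1.271.
Mean = exp(μ + σ²/2) = exp(0.960) = 2.612.
This is the posterior mode — the MAP estimate.

1.271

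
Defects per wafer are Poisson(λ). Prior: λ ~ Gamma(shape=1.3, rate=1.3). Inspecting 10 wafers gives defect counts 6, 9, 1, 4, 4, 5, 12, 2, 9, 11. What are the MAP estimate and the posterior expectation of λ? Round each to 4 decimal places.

Σ counts = 63. Posterior: Gamma(shape = 1.3+63 = 64.3, rate = 1.3+10 = 11.3).
Mode = (α−1)/β = 63.3/11.3 = 5.6018.
Mean = α/β = 64.3/11.3 = 5.6903.
The posterior is right-skewed, so the mean exceeds the mode.

MAP estimate = 5.6018, posterior expectation = 5.6903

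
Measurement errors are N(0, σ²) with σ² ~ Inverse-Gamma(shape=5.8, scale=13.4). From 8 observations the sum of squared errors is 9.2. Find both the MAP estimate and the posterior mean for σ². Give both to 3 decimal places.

MAP = 1.667; posterior mean = 2.045

Posterior: Inverse-Gamma(shape = 5.8+8/2 = 9.8, scale = 13.4+9.2/2 = 18.0).
Mode = β/(α+1) = 18.0/10.8 = 1.667.
Mean = β/(α−1) = 18.0/8.8 = 2.045.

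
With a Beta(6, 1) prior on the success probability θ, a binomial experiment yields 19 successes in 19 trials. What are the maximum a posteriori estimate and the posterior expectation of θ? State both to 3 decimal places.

maximum a posteriori estimate = 1.000, posterior expectation = 0.962

Posterior: Beta(6+19, 1+0) = Beta(25, 1).
Since β = 1 ≤ 1 and α > 1, the Beta density is monotone increasing on [0,1]; the mode is at 1.
Mean = 25/(25+1) = 0.962.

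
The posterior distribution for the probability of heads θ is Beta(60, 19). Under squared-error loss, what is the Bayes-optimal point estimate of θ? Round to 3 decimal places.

0.759

Mode = (60−1)/(60+19−2) = 59/77 = 0.766.
Mean = 60/(60+19) = 60/79 = 0.759.
Squared-error loss ⇒ the optimal estimator is the posterior mean.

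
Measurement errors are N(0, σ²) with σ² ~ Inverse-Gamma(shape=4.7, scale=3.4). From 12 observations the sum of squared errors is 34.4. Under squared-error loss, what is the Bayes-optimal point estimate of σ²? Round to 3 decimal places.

Posterior: Inverse-Gamma(shape = 4.7+12/2 = 10.7, scale = 3.4+34.4/2 = 20.6).
Mode = β/(α+1) = 20.6/11.7 = 1.761.
Mean = β/(α−1) = 20.6/9.7 = 2.124.
Squared-error loss ⇒ the optimal estimator is the posterior mean.

2.124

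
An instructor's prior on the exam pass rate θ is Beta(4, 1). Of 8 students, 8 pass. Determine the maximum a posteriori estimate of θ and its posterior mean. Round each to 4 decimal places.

Posterior: Beta(4+8, 1+0) = Beta(12, 1).
Since β = 1 ≤ 1 and α > 1, the Beta density is monotone increasing on [0,1]; the mode is at 1.
Mean = 12/(12+1) = 0.9231.
Left-skewed posterior ⇒ mean < mode.

MAP: 1.0000. Posterior mean: 0.9231.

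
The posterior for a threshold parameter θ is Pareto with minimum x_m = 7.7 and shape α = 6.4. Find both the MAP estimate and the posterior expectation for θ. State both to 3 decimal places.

The Pareto density is strictly decreasing on [x_m, ∞), so the mode is x_m = 7.700.
Mean = α·x_m/(α−1) = 6.4·7.7/5.4 = 9.126.

θ_MAP = 7.700, E[θ|data] = 9.126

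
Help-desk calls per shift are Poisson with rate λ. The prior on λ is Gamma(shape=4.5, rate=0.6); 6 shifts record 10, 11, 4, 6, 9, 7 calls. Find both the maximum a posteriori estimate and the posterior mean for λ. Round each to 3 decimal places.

MAP = 7.652; posterior mean = 7.803

Σ counts = 47. Posterior: Gamma(shape = 4.5+47 = 51.5, rate = 0.6+6 = 6.6).
Mode = (α−1)/β = 50.5/6.6 = 7.652.
Mean = α/β = 51.5/6.6 = 7.803.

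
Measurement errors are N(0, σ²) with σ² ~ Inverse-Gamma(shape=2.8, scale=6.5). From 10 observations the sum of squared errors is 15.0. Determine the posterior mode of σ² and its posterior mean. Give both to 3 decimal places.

Posterior: Inverse-Gamma(shape = 2.8+10/2 = 7.8, scale = 6.5+15.0/2 = 14.0).
Mode = β/(α+1) = 14.0/8.8 = 1.591.
Mean = β/(α−1) = 14.0/6.8 = 2.059.
Right-skewed posterior ⇒ mode < mean.

MAP = 1.591; posterior mean = 2.059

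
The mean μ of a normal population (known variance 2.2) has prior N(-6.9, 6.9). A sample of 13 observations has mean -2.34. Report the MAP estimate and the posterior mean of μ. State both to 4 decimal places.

Posterior for μ is Normal. Precision-weighted mean: (1/6.9·-6.9 + 13/2.2·-2.34) / (1/6.9 + 13/2.2) = -2.4492.
A Normal posterior is symmetric, so mode = mean.

MAP estimate = -2.4492, posterior mean = -2.4492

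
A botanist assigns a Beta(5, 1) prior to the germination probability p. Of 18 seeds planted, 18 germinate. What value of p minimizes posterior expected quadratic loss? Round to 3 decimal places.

Posterior: Beta(5+18, 1+0) = Beta(23, 1).
Since β = 1 ≤ 1 and α > 1, the Beta density is monotone increasing on [0,1]; the mode is at 1.
Mean = 23/(23+1) = 0.958.
Quadratic loss ⇒ the optimal estimator is the posterior mean.

0.958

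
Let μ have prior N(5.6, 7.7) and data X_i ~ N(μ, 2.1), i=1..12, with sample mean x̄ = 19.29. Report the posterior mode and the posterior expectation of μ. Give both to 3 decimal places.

Posterior for μ is Normal. Precision-weighted mean: (1/7.7·5.6 + 12/2.1·19.29) / (1/7.7 + 12/2.1) = 18.986.
A Normal posterior is symmetric, so mode = mean.

posterior mode = 18.986, posterior expectation = 18.986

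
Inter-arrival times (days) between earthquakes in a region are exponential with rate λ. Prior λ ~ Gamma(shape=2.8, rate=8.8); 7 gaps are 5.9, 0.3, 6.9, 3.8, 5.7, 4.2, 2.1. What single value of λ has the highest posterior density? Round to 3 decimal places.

Σ times = 28.9. Posterior: Gamma(shape = 2.8+7 = 9.8, rate = 8.8+28.9 = 37.7).
Mode = (α−1)/β = 8.8/37.7 = 0.233.
Mean = α/β = 9.8/37.7 = 0.260.
This is the posterior mode — the MAP estimate.

0.233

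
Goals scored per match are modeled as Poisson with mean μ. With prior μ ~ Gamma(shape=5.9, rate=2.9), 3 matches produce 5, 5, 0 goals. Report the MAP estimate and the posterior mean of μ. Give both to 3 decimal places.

Σ counts = 10. Posterior: Gamma(shape = 5.9+10 = 15.9, rate = 2.9+3 = 5.9).
Mode = (α−1)/β = 14.9/5.9 = 2.525.
Mean = α/β = 15.9/5.9 = 2.695.
Mean > mode: the posterior has a right tail.

μ_MAP = 2.525, E[μ|data] = 2.695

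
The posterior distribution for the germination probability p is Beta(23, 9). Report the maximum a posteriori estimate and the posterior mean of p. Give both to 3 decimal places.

Mode = (23−1)/(23+9−2) = 22/30 = 0.733.
Mean = 23/(23+9) = 23/32 = 0.719.
Left-skewed posterior ⇒ mean < mode.

p_MAP = 0.733, E[p|data] = 0.719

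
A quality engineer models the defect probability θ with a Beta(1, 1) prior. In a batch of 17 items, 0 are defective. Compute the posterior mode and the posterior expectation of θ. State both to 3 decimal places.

Posterior: Beta(1+0, 1+17) = Beta(1, 18).
Since α = 1 ≤ 1 and β > 1, the Beta density is monotone decreasing on [0,1]; the mode is at 0.
Mean = 1/(1+18) = 0.053.

posterior mode = 0.000, posterior expectation = 0.053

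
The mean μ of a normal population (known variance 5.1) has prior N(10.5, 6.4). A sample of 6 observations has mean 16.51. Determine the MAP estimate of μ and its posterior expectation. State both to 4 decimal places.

Posterior for μ is Normal. Precision-weighted mean: (1/6.4·10.5 + 6/5.1·16.51) / (1/6.4 + 6/5.1) = 15.8054.
A Normal posterior is symmetric, so mode = mean.

MAP = 15.8054, posterior mean = 15.8054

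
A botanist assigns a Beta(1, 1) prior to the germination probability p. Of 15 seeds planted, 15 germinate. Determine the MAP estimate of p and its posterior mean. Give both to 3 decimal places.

MAP: 1.000. Posterior mean: 0.941.

Posterior: Beta(1+15, 1+0) = Beta(16, 1).
Since β = 1 ≤ 1 and α > 1, the Beta density is monotone increasing on [0,1]; the mode is at 1.
Mean = 16/(16+1) = 0.941.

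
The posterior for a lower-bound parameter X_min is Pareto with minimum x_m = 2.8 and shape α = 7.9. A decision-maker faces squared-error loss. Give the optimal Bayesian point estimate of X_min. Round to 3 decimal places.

The Pareto density is strictly decreasing on [x_m, ∞), so the mode is x_m = 2.800.
Mean = α·x_m/(α−1) = 7.9·2.8/6.9 = 3.206.
Squared-error loss ⇒ the optimal estimator is the posterior mean.

3.206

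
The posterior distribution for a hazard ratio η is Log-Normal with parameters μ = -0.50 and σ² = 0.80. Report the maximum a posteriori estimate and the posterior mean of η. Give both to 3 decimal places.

η_MAP = 0.273, E[η|data] = 0.905

Mode = exp(μ − σ²) = exp(-1.30) = 0.273.
Mean = exp(μ + σ²/2) = exp(-0.100) = 0.905.
The posterior is right-skewed, so the mean exceeds the mode.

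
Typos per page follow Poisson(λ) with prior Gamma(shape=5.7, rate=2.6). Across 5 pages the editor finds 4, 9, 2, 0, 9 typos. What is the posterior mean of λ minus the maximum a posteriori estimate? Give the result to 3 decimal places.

Σ counts = 24. Posterior: Gamma(shape = 5.7+24 = 29.7, rate = 2.6+5 = 7.6).
Mode = (α−1)/β = 28.7/7.6 = 3.776.
Mean = α/β = 29.7/7.6 = 3.908.
Difference = 3.908 − 3.776 = 0.132.
Mean > mode: the posterior has a right tail.

0.132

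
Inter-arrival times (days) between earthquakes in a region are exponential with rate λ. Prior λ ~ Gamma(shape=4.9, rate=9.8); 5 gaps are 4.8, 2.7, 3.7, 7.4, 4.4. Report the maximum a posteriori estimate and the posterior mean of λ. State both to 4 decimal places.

MAP = 0.2713; posterior mean = 0.3018

Σ times = 23.0. Posterior: Gamma(shape = 4.9+5 = 9.9, rate = 9.8+23.0 = 32.8).
Mode = (α−1)/β = 8.9/32.8 = 0.2713.
Mean = α/β = 9.9/32.8 = 0.3018.
The posterior is right-skewed, so the mean exceeds the mode.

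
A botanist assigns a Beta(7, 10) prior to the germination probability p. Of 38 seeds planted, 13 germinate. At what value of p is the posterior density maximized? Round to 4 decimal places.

0.3585

Posterior: Beta(7+13, 10+25) = Beta(20, 35).
Mode = (20−1)/(20+35−2) = 19/53 = 0.3585.
Mean = 20/(20+35) = 20/55 = 0.3636.
This is the posterior mode — the MAP estimate.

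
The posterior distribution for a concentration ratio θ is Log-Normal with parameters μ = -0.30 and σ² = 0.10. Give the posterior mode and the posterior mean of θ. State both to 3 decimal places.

Mode = exp(μ − σ²) = exp(-0.40) = 0.670.
Mean = exp(μ + σ²/2) = exp(-0.250) = 0.779.

MAP = 0.670; posterior mean = 0.779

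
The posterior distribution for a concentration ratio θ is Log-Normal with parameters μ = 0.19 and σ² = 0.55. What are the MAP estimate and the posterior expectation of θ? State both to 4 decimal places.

MAP estimate = 0.6977, posterior expectation = 1.5920

Mode = exp(μ − σ²) = exp(-0.36) = 0.6977.
Mean = exp(μ + σ²/2) = exp(0.465) = 1.5920.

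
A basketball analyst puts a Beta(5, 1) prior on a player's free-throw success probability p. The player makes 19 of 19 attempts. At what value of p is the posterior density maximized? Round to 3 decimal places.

Posterior: Beta(5+19, 1+0) = Beta(24, 1).
Since β = 1 ≤ 1 and α > 1, the Beta density is monotone increasing on [0,1]; the mode is at 1.
Mean = 24/(24+1) = 0.960.
This is the posterior mode — the MAP estimate.

1.000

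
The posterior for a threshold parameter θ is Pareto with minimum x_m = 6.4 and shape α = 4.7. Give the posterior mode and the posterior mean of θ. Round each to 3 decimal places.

θ_MAP = 6.400, E[θ|data] = 8.130

The Pareto density is strictly decreasing on [x_m, ∞), so the mode is x_m = 6.400.
Mean = α·x_m/(α−1) = 4.7·6.4/3.7 = 8.130.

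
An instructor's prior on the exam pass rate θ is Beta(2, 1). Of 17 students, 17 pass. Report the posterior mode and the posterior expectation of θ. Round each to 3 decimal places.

posterior mode = 1.000, posterior expectation = 0.950

Posterior: Beta(2+17, 1+0) = Beta(19, 1).
Since β = 1 ≤ 1 and α > 1, the Beta density is monotone increasing on [0,1]; the mode is at 1.
Mean = 19/(19+1) = 0.950.
Left-skewed posterior ⇒ mean < mode.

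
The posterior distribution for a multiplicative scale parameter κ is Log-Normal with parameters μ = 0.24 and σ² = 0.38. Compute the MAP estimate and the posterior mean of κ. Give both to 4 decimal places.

MAP = 0.8694; posterior mean = 1.5373

Mode = exp(μ − σ²) = exp(-0.14) = 0.8694.
Mean = exp(μ + σ²/2) = exp(0.430) = 1.5373.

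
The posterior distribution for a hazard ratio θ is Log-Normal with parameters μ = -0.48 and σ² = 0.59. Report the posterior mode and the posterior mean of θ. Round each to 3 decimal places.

θ_MAP = 0.343, E[θ|data] = 0.831

Mode = exp(μ − σ²) = exp(-1.07) = 0.343.
Mean = exp(μ + σ²/2) = exp(-0.185) = 0.831.
Right-skewed posterior ⇒ mode < mean.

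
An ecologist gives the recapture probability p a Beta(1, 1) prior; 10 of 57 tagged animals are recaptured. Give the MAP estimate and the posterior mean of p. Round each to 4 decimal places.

MAP = 0.1754, posterior mean = 0.1864

Posterior: Beta(1+10, 1+47) = Beta(11, 48).
Mode = (11−1)/(11+48−2) = 10/57 = 0.1754.
With a flat prior the MAP equals the MLE, 10/57.
Mean = 11/(11+48) = 11/59 = 0.1864.
Right-skewed posterior ⇒ mode < mean.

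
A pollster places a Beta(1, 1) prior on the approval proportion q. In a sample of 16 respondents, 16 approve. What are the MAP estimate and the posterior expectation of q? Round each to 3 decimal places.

MAP: 1.000. Posterior mean: 0.944.

Posterior: Beta(1+16, 1+0) = Beta(17, 1).
Since β = 1 ≤ 1 and α > 1, the Beta density is monotone increasing on [0,1]; the mode is at 1.
Mean = 17/(17+1) = 0.944.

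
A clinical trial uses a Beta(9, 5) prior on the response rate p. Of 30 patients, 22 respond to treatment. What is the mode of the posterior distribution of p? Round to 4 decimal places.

Posterior: Beta(9+22, 5+8) = Beta(31, 13).
Mode = (31−1)/(31+13−2) = 30/42 = 0.7143.
Mean = 31/(31+13) = 31/44 = 0.7045.
This is the posterior mode — the MAP estimate.

0.7143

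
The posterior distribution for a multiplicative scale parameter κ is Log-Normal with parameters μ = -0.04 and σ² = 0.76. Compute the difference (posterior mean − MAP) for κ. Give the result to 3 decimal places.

Mode = exp(μ − σ²) = exp(-0.80) = 0.449.
Mean = exp(μ + σ²/2) = exp(0.340) = 1.405.
Difference = 1.405 − 0.449 = 0.956.
The posterior is right-skewed, so the mean exceeds the mode.

0.956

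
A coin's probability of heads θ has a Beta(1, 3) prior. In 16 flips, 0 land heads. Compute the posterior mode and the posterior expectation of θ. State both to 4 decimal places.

θ_MAP = 0.0000, E[θ|data] = 0.0500

Posterior: Beta(1+0, 3+16) = Beta(1, 19).
Since α = 1 ≤ 1 and β > 1, the Beta density is monotone decreasing on [0,1]; the mode is at 0.
Mean = 1/(1+19) = 0.0500.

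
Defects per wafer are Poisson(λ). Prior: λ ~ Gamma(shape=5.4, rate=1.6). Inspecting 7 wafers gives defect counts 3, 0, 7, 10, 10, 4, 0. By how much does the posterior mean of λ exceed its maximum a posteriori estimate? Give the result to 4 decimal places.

0.1163

Σ counts = 34. Posterior: Gamma(shape = 5.4+34 = 39.4, rate = 1.6+7 = 8.6).
Mode = (α−1)/β = 38.4/8.6 = 4.4651.
Mean = α/β = 39.4/8.6 = 4.5814.
Difference = 4.5814 − 4.4651 = 0.1163.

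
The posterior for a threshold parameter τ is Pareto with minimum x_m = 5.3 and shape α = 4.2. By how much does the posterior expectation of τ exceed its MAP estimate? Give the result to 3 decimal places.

1.656

The Pareto density is strictly decreasing on [x_m, ∞), so the mode is x_m = 5.300.
Mean = α·x_m/(α−1) = 4.2·5.3/3.2 = 6.956.
Difference = 6.956 − 5.300 = 1.656.
The posterior is right-skewed, so the mean exceeds the mode.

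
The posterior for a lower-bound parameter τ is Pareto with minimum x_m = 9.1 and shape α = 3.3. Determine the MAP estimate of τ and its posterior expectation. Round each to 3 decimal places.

MAP = 9.100, posterior mean = 13.057

The Pareto density is strictly decreasing on [x_m, ∞), so the mode is x_m = 9.100.
Mean = α·x_m/(α−1) = 3.3·9.1/2.3 = 13.057.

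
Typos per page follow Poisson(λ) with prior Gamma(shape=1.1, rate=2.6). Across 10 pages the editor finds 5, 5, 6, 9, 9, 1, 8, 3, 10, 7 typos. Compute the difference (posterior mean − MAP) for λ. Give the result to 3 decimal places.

Σ counts = 63. Posterior: Gamma(shape = 1.1+63 = 64.1, rate = 2.6+10 = 12.6).
Mode = (α−1)/β = 63.1/12.6 = 5.008.
Mean = α/β = 64.1/12.6 = 5.087.
Difference = 5.087 − 5.008 = 0.079.
The mean is pulled above the mode by the posterior's right skew.

0.079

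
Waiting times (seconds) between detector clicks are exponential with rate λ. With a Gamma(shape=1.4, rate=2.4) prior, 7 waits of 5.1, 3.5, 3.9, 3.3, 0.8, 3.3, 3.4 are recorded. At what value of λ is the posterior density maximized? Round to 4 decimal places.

Σ times = 23.3. Posterior: Gamma(shape = 1.4+7 = 8.4, rate = 2.4+23.3 = 25.7).
Mode = (α−1)/β = 7.4/25.7 = 0.2879.
Mean = α/β = 8.4/25.7 = 0.3268.
This is the posterior mode — the MAP estimate.

0.2879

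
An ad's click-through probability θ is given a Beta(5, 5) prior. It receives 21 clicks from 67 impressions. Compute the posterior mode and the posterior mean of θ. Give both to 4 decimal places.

Posterior: Beta(5+21, 5+46) = Beta(26, 51).
Mode = (26−1)/(26+51−2) = 25/75 = 0.3333.
Mean = 26/(26+51) = 26/77 = 0.3377.
Mean > mode: the posterior has a right tail.

posterior mode = 0.3333, posterior mean = 0.3377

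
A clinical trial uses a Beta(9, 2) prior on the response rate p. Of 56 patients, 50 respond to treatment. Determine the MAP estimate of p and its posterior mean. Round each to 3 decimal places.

MAP = 0.892; posterior mean = 0.881

Posterior: Beta(9+50, 2+6) = Beta(59, 8).
Mode = (59−1)/(59+8−2) = 58/65 = 0.892.
Mean = 59/(59+8) = 59/67 = 0.881.
Mode > mean: the posterior has a left tail.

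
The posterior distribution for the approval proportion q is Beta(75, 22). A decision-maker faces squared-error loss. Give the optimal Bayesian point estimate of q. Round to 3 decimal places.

0.773

Mode = (75−1)/(75+22−2) = 74/95 = 0.779.
Mean = 75/(75+22) = 75/97 = 0.773.
Squared-error loss ⇒ the optimal estimator is the posterior mean.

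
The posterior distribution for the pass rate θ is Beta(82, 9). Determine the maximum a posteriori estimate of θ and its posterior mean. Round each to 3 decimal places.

Mode = (82−1)/(82+9−2) = 81/89 = 0.910.
Mean = 82/(82+9) = 82/91 = 0.901.

θ_MAP = 0.910, E[θ|data] = 0.901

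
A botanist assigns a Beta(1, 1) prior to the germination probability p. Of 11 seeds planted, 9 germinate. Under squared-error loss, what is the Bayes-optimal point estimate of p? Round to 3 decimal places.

Posterior: Beta(1+9, 1+2) = Beta(10, 3).
Mode = (10−1)/(10+3−2) = 9/11 = 0.818.
With a flat prior the MAP equals the MLE, 9/11.
Mean = 10/(10+3) = 10/13 = 0.769.
Squared-error loss ⇒ the optimal estimator is the posterior mean.

0.769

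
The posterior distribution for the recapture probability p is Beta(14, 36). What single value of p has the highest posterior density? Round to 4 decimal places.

0.2708

Mode = (14−1)/(14+36−2) = 13/48 = 0.2708.
Mean = 14/(14+36) = 14/50 = 0.2800.
This is the posterior mode — the MAP estimate.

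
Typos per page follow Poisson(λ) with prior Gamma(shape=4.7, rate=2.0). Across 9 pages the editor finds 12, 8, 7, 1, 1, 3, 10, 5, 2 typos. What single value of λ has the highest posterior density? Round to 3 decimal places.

4.791

Σ counts = 49. Posterior: Gamma(shape = 4.7+49 = 53.7, rate = 2.0+9 = 11.0).
Mode = (α−1)/β = 52.7/11.0 = 4.791.
Mean = α/β = 53.7/11.0 = 4.882.
This is the posterior mode — the MAP estimate.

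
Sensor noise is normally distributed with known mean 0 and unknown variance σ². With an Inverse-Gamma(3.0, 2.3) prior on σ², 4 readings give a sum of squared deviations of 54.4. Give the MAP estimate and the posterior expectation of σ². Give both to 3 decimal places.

Posterior: Inverse-Gamma(shape = 3.0+4/2 = 5.0, scale = 2.3+54.4/2 = 29.5).
Mode = β/(α+1) = 29.5/6.0 = 4.917.
Mean = β/(α−1) = 29.5/4.0 = 7.375.
Right-skewed posterior ⇒ mode < mean.

MAP estimate = 4.917, posterior expectation = 7.375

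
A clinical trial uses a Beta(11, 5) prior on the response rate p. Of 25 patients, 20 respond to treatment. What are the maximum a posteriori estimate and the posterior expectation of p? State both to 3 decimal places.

Posterior: Beta(11+20, 5+5) = Beta(31, 10).
Mode = (31−1)/(31+10−2) = 30/39 = 0.769.
Mean = 31/(31+10) = 31/41 = 0.756.
The posterior is left-skewed, so the mode exceeds the mean.

p_MAP = 0.769, E[p|data] = 0.756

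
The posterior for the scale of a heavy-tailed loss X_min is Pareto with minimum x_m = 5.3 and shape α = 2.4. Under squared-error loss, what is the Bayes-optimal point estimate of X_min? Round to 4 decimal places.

9.0857

The Pareto density is strictly decreasing on [x_m, ∞), so the mode is x_m = 5.3000.
Mean = α·x_m/(α−1) = 2.4·5.3/1.4 = 9.0857.
Squared-error loss ⇒ the optimal estimator is the posterior mean.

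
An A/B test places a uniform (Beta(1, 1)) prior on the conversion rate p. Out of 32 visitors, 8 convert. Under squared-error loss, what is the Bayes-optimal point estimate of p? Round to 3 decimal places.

0.265

Posterior: Beta(1+8, 1+24) = Beta(9, 25).
Mode = (9−1)/(9+25−2) = 8/32 = 0.250.
With a flat prior the MAP equals the MLE, 8/32.
Mean = 9/(9+25) = 9/34 = 0.265.
Squared-error loss ⇒ the optimal estimator is the posterior mean.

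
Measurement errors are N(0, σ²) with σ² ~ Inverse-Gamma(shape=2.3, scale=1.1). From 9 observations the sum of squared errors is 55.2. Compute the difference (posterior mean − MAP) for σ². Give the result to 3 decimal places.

Posterior: Inverse-Gamma(shape = 2.3+9/2 = 6.8, scale = 1.1+55.2/2 = 28.7).
Mode = β/(α+1) = 28.7/7.8 = 3.679.
Mean = β/(α−1) = 28.7/5.8 = 4.948.
Difference = 4.948 − 3.679 = 1.269.

1.269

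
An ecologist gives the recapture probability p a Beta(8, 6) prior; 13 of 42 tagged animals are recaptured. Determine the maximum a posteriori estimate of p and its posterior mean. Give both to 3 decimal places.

p_MAP = 0.370, E[p|data] = 0.375

Posterior: Beta(8+13, 6+29) = Beta(21, 35).
Mode = (21−1)/(21+35−2) = 20/54 = 0.370.
Mean = 21/(21+35) = 21/56 = 0.375.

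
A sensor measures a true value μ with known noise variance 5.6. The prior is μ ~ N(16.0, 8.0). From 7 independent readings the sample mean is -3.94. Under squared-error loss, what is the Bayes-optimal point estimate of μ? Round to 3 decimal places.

Posterior for μ is Normal. Precision-weighted mean: (1/8.0·16.0 + 7/5.6·-3.94) / (1/8.0 + 7/5.6) = -2.127.
A Normal posterior is symmetric, so mode = mean.
Squared-error loss ⇒ the optimal estimator is the posterior mean.

-2.127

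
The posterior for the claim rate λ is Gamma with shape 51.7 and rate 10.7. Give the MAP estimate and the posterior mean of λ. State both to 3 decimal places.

MAP = 4.738; posterior mean = 4.832

Mode = (α−1)/β = 50.7/10.7 = 4.738.
Mean = α/β = 51.7/10.7 = 4.832.
The posterior is right-skewed, so the mean exceeds the mode.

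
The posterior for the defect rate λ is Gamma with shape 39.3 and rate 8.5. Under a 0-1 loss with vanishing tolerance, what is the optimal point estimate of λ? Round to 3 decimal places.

4.506

Mode = (α−1)/β = 38.3/8.5 = 4.506.
Mean = α/β = 39.3/8.5 = 4.624.
This is the posterior mode — the MAP estimate.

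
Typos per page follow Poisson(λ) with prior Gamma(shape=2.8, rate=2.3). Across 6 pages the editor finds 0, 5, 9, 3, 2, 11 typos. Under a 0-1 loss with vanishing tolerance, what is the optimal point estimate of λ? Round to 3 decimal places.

3.831

Σ counts = 30. Posterior: Gamma(shape = 2.8+30 = 32.8, rate = 2.3+6 = 8.3).
Mode = (α−1)/β = 31.8/8.3 = 3.831.
Mean = α/β = 32.8/8.3 = 3.952.
This is the posterior mode — the MAP estimate.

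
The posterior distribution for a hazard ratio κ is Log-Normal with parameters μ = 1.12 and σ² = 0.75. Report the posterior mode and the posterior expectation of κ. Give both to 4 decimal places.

MAP = 1.4477; posterior mean = 4.4593

Mode = exp(μ − σ²) = exp(0.37) = 1.4477.
Mean = exp(μ + σ²/2) = exp(1.495) = 4.4593.
Right-skewed posterior ⇒ mode < mean.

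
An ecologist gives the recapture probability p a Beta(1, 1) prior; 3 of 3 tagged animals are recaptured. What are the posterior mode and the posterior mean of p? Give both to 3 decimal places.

Posterior: Beta(1+3, 1+0) = Beta(4, 1).
Since β = 1 ≤ 1 and α > 1, the Beta density is monotone increasing on [0,1]; the mode is at 1.
Mean = 4/(4+1) = 0.800.
Mode > mean: the posterior has a left tail.

MAP = 1.000; posterior mean = 0.800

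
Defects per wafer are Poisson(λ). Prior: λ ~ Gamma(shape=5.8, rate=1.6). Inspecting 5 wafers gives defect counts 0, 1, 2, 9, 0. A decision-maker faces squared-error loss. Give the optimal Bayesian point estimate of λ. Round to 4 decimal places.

2.6970

Σ counts = 12. Posterior: Gamma(shape = 5.8+12 = 17.8, rate = 1.6+5 = 6.6).
Mode = (α−1)/β = 16.8/6.6 = 2.5455.
Mean = α/β = 17.8/6.6 = 2.6970.
Squared-error loss ⇒ the optimal estimator is the posterior mean.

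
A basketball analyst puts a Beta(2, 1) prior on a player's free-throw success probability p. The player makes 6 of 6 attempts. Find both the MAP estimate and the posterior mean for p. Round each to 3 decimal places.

Posterior: Beta(2+6, 1+0) = Beta(8, 1).
Since β = 1 ≤ 1 and α > 1, the Beta density is monotone increasing on [0,1]; the mode is at 1.
Mean = 8/(8+1) = 0.889.

MAP = 1.000, posterior mean = 0.889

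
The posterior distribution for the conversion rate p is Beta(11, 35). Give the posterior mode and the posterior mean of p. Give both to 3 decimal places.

Mode = (11−1)/(11+35−2) = 10/44 = 0.227.
Mean = 11/(11+35) = 11/46 = 0.239.
Mean > mode: the posterior has a right tail.

p_MAP = 0.227, E[p|data] = 0.239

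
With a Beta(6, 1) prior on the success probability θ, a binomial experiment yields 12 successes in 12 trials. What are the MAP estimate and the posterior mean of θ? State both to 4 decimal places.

MAP = 1.0000, posterior mean = 0.9474

Posterior: Beta(6+12, 1+0) = Beta(18, 1).
Since β = 1 ≤ 1 and α > 1, the Beta density is monotone increasing on [0,1]; the mode is at 1.
Mean = 18/(18+1) = 0.9474.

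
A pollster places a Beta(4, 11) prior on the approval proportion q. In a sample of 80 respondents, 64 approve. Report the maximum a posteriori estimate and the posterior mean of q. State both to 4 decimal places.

MAP: 0.7204. Posterior mean: 0.7158.

Posterior: Beta(4+64, 11+16) = Beta(68, 27).
Mode = (68−1)/(68+27−2) = 67/93 = 0.7204.
Mean = 68/(68+27) = 68/95 = 0.7158.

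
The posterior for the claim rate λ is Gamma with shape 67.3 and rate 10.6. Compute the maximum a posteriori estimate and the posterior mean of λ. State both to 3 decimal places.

Mode = (α−1)/β = 66.3/10.6 = 6.255.
Mean = α/β = 67.3/10.6 = 6.349.

MAP = 6.255, posterior mean = 6.349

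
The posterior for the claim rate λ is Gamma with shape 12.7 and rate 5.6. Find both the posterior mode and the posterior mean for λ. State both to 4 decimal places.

MAP = 2.0893; posterior mean = 2.2679

Mode = (α−1)/β = 11.7/5.6 = 2.0893.
Mean = α/β = 12.7/5.6 = 2.2679.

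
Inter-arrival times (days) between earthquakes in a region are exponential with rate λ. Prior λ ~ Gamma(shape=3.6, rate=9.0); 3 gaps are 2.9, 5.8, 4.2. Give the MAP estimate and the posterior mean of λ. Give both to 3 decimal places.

Σ times = 12.9. Posterior: Gamma(shape = 3.6+3 = 6.6, rate = 9.0+12.9 = 21.9).
Mode = (α−1)/β = 5.6/21.9 = 0.256.
Mean = α/β = 6.6/21.9 = 0.301.
The posterior is right-skewed, so the mean exceeds the mode.

MAP = 0.256; posterior mean = 0.301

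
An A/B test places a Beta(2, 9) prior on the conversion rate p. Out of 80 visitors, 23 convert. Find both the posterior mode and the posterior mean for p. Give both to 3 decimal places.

Posterior: Beta(2+23, 9+57) = Beta(25, 66).
Mode = (25−1)/(25+66−2) = 24/89 = 0.270.
Mean = 25/(25+66) = 25/91 = 0.275.
Mean > mode: the posterior has a right tail.

MAP: 0.270. Posterior mean: 0.275.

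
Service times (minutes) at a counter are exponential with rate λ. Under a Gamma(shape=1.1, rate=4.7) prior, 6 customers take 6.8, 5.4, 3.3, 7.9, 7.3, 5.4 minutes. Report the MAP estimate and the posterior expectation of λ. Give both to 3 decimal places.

Σ times = 36.1. Posterior: Gamma(shape = 1.1+6 = 7.1, rate = 4.7+36.1 = 40.8).
Mode = (α−1)/β = 6.1/40.8 = 0.150.
Mean = α/β = 7.1/40.8 = 0.174.
The mean is pulled above the mode by the posterior's right skew.

MAP estimate = 0.150, posterior expectation = 0.174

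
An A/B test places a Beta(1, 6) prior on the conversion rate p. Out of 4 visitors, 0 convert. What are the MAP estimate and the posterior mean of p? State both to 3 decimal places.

p_MAP = 0.000, E[p|data] = 0.091

Posterior: Beta(1+0, 6+4) = Beta(1, 10).
Since α = 1 ≤ 1 and β > 1, the Beta density is monotone decreasing on [0,1]; the mode is at 0.
Mean = 1/(1+10) = 0.091.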